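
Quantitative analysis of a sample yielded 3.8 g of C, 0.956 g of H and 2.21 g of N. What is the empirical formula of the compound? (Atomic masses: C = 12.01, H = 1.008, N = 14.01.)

Moles — C: 3.8 / 12.01 = 0.3164 mol; H: 0.956 / 1.008 = 0.9484 mol; N: 2.21 / 14.01 = 0.1577 mol
Ratios (÷ 0.1577): C 2.006, H 6.012, N 1.000
≈ 2:6:1 → C2H6N

C2H6N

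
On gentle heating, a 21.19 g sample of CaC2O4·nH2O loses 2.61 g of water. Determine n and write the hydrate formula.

Mass of anhydrous CaC2O4 = 21.19 − 2.61 = 18.58 g
mol H2O = 2.61 / 18.02 = 0.1448
Molar mass of CaC2O4 = 128.10 g/mol → mol CaC2O4 = 18.58 / 128.10 = 0.145
n = 0.1448 / 0.145 = 1.00 ≈ 1 → CaC2O4·H2O

CaC2O4·H2O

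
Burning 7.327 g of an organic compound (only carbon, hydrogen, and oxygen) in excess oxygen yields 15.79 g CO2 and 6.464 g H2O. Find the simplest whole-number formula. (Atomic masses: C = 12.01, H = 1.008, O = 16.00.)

C5H10O2

mol C = 15.79 / 44.01 = 0.3588; mass C = 0.3588 × 12.01 = 4.309 g
mol H = 2 × (6.464 / 18.02) = 0.7174; mass H = 0.7174 × 1.008 = 0.7232 g
mass O = 7.327 − (5.032) = 2.295 g → mol O = 0.1434
Smallest is O at 0.1434 mol; normalising gives C 2.501, H 5.002, O 1.000
×2: C 5.00, H 10.00, O 2.00 → C5H10O2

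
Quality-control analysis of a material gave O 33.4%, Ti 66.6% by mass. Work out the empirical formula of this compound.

Assume 100 g: 33.4 g O, 66.6 g Ti.
Moles — O: 33.4 / 16.00 = 2.087 mol; Ti: 66.6 / 47.87 = 1.391 mol
Divide by the smallest (1.391 mol Ti): O 1.500, Ti 1.000
Multiply by 2: O 3.00, Ti 2.00 → O3Ti2

O3Ti2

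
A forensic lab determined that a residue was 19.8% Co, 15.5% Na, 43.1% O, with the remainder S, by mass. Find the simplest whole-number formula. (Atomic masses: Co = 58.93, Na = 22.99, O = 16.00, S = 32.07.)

CoNa2O8S2

Assume 100 g: 19.8 g Co, 15.5 g Na, 43.1 g O, 21.6 g S.
Moles — Co: 19.8 / 58.93 = 0.336 mol; Na: 15.5 / 22.99 = 0.6742 mol; O: 43.1 / 16.00 = 2.694 mol; S: 21.6 / 32.07 = 0.6735 mol
Smallest is Co at 0.336 mol; normalising gives Co 1.000, Na 2.007, O 8.017, S 2.005
Ratio ≈ 1:2:8:2, so the empirical formula is CoNa2O8S2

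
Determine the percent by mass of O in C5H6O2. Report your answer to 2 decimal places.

Molar mass = 5(12.01) + 6(1.008) + 2(16.00) = 98.098 g/mol
Mass of O per mole = 2 × 16.00 = 32.000 g
% O = 32.000 / 98.098 × 100 = 32.62%

32.62%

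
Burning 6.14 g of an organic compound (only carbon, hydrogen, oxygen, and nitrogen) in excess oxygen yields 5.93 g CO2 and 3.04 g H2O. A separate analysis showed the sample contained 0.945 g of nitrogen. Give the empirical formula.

mol C = 5.93 / 44.01 = 0.1347; mass C = 0.1347 × 12.01 = 1.618 g
mol H = 2 × (3.04 / 18.02) = 0.3374; mass H = 0.3374 × 1.008 = 0.3401 g
mol N = 0.945 / 14.01 = 0.06745
mass O = 6.14 − (2.903) = 3.237 g → mol O = 0.2023
Divide by the smallest (0.06745 mol N): C 1.998, H 5.002, N 1.000, O 2.999
≈ 2:5:1:3 → C2H5NO3

C2H5NO3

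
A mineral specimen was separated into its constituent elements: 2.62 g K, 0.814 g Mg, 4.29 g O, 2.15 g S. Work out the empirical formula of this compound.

Moles — K: 2.62 / 39.10 = 0.06701 mol; Mg: 0.814 / 24.31 = 0.03348 mol; O: 4.29 / 16.00 = 0.2681 mol; S: 2.15 / 32.07 = 0.06704 mol
Divide by the smallest (0.03348 mol Mg): K 2.001, Mg 1.000, O 8.008, S 2.002
→ K2MgO8S2

K2MgO8S2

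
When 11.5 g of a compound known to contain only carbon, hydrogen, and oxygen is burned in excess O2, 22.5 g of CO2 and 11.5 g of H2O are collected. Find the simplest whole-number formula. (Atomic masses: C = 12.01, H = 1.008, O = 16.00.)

mol C = 22.5 / 44.01 = 0.5112; mass C = 0.5112 × 12.01 = 6.140 g
mol H = 2 × (11.5 / 18.02) = 1.276; mass H = 1.276 × 1.008 = 1.287 g
mass O = 11.5 − (7.427) = 4.073 g → mol O = 0.2546
Ratios (÷ 0.2546): C 2.008, H 5.014, O 1.000
Ratio ≈ 2:5:1, so the empirical formula is C2H5O

C2H5O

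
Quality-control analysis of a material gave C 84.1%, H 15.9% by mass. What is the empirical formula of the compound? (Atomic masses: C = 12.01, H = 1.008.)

Assume 100 g: 84.1 g C, 15.9 g H.
Moles — C: 84.1 / 12.01 = 7.002 mol; H: 15.9 / 1.008 = 15.77 mol
Divide by the smallest (7.002 mol C): C 1.000, H 2.253
Multiply by 4: C 4.00, H 9.01 → C4H9

C4H9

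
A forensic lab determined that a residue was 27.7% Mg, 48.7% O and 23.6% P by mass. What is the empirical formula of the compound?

Mg3O8P2

Assume 100 g: 27.7 g Mg, 48.7 g O, 23.6 g P.
Moles — Mg: 27.7 / 24.31 = 1.139 mol; O: 48.7 / 16.00 = 3.044 mol; P: 23.6 / 30.97 = 0.762 mol
Divide by the smallest (0.762 mol P): Mg 1.495, O 3.994, P 1.000
Multiply by 2: Mg 2.99, O 7.99, P 2.00 → Mg3O8P2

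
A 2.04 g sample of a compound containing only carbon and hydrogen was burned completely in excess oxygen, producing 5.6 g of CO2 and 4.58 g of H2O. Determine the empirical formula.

CH4

mol C = 5.6 / 44.01 = 0.1272; mass C = 0.1272 × 12.01 = 1.528 g
mol H = 2 × (4.58 / 18.02) = 0.5083; mass H = 0.5083 × 1.008 = 0.5124 g
Divide by the smallest (0.1272 mol C): C 1.000, H 3.995
≈ 1:4 → CH4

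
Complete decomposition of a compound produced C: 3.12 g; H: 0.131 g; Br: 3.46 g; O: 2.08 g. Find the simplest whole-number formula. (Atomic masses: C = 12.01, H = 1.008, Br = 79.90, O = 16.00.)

C6H3BrO3

C: 3.12 g ÷ 12.01 g/mol = 0.2598 mol
H: 0.131 g ÷ 1.008 g/mol = 0.13 mol
Br: 3.46 g ÷ 79.90 g/mol = 0.0433 mol
O: 2.08 g ÷ 16.00 g/mol = 0.13 mol
Ratios (÷ 0.0433): C 5.999, H 3.001, Br 1.000, O 3.002
Ratio ≈ 6:3:1:3, so the empirical formula is C6H3BrO3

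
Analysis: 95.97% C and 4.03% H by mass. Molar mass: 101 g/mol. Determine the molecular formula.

C8H4

Assume 100 g: 95.97 g C, 4.03 g H.
C: 95.97 g ÷ 12.01 g/mol = 7.991 mol
H: 4.03 g ÷ 1.008 g/mol = 3.998 mol
Ratios (÷ 3.998): C 1.999, H 1.000
Ratio ≈ 2:1, so the empirical formula is C2H
Empirical-formula mass = 25.03 g/mol
n = 101 / 25.03 = 4.04 ≈ 4
Molecular formula = (C2H)×4 = C8H4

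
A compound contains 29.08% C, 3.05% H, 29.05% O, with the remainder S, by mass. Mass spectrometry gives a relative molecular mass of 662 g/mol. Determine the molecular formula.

C16H20O12S8

Assume 100 g: 29.08 g C, 3.05 g H, 29.05 g O, 38.82 g S.
n(C) = 29.08/12.01 = 2.421, n(H) = 3.05/1.008 = 3.026, n(O) = 29.05/16.00 = 1.816, n(S) = 38.82/32.07 = 1.21
Divide by the smallest (1.21 mol S): C 2.000, H 2.500, O 1.500, S 1.000
×2: C 4.00, H 5.00, O 3.00, S 2.00 → C4H5O3S2
Empirical-formula mass = 165.22 g/mol
n = 662 / 165.22 = 4.01 ≈ 4
Molecular formula = (C4H5O3S2)×4 = C16H20O12S8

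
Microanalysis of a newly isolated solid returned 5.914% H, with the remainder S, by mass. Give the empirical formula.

Assume 100 g: 5.914 g H, 94.086 g S.
H: 5.914 g ÷ 1.008 g/mol = 5.867 mol
S: 94.086 g ÷ 32.07 g/mol = 2.934 mol
Divide by the smallest (2.934 mol S): H 2.000, S 1.000
→ H2S

H2S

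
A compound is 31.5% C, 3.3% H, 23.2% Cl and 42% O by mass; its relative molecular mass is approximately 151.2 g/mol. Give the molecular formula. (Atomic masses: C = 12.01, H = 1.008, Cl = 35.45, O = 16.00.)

Assume 100 g: 31.5 g C, 3.3 g H, 23.2 g Cl, 42 g O.
n(C) = 31.5/12.01 = 2.623, n(H) = 3.3/1.008 = 3.274, n(Cl) = 23.2/35.45 = 0.6544, n(O) = 42/16.00 = 2.625
Ratios (÷ 0.6544): C 4.008, H 5.002, Cl 1.000, O 4.011
→ C4H5ClO4
Empirical-formula mass = 152.53 g/mol
n = 151.2 / 152.53 = 0.99 ≈ 1
Molecular formula = empirical formula = C4H5ClO4

C4H5ClO4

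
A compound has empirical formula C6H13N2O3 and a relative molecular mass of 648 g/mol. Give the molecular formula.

C24H52N8O12

Empirical-formula mass = 161.18 g/mol
n = 648 / 161.18 = 4.02 ≈ 4
Molecular formula = (C6H13N2O3)4 = C24H52N8O12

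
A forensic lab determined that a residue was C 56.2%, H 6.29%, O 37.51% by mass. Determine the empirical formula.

C6H8O3

Assume 100 g: 56.2 g C, 6.29 g H, 37.51 g O.
Moles — C: 56.2 / 12.01 = 4.679 mol; H: 6.29 / 1.008 = 6.24 mol; O: 37.51 / 16.00 = 2.344 mol
Smallest is O at 2.344 mol; normalising gives C 1.996, H 2.662, O 1.000
Multiply by 3: C 5.99, H 7.99, O 3.00 → C6H8O3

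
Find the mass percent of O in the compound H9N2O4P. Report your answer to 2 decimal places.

Molar mass = 9(1.008) + 2(14.01) + 4(16.00) + 1(30.97) = 132.062 g/mol
Mass of O per mole = 4 × 16.00 = 64.000 g
% O = 64.000 / 132.062 × 100 = 48.46%

48.46%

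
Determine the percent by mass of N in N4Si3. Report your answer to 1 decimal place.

Molar mass = 4(14.01) + 3(28.09) = 140.310 g/mol
Mass of N per mole = 4 × 14.01 = 56.040 g
% N = 56.040 / 140.310 × 100 = 39.9%

39.9%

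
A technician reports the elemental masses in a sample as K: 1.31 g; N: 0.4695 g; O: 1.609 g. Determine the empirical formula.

KNO3

Moles — K: 1.31 / 39.10 = 0.0335 mol; N: 0.4695 / 14.01 = 0.03351 mol; O: 1.609 / 16.00 = 0.1006 mol
Smallest is K at 0.0335 mol; normalising gives K 1.000, N 1.000, O 3.002
Ratio ≈ 1:1:3, so the empirical formula is KNO3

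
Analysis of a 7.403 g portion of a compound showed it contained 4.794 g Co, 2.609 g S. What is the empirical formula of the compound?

Co: 4.794 g ÷ 58.93 g/mol = 0.08135 mol
S: 2.609 g ÷ 32.07 g/mol = 0.08135 mol
Ratios (÷ 0.08135): Co 1.000, S 1.000
→ CoS

CoS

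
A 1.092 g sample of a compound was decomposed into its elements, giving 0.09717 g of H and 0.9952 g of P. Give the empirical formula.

H: 0.09717 g ÷ 1.008 g/mol = 0.0964 mol
P: 0.9952 g ÷ 30.97 g/mol = 0.03213 mol
Ratios (÷ 0.03213): H 3.000, P 1.000
≈ 3:1 → H3P

H3P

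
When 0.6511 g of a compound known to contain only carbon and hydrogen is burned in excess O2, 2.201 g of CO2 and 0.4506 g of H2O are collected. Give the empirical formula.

mol C = 2.201 / 44.01 = 0.05001; mass C = 0.05001 × 12.01 = 0.6006 g
mol H = 2 × (0.4506 / 18.02) = 0.05001; mass H = 0.05001 × 1.008 = 0.05041 g
Divide by the smallest (0.05001 mol H): C 1.000, H 1.000
≈ 1:1 → CH

CH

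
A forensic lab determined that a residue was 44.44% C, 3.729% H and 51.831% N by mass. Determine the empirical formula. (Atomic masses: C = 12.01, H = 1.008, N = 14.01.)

CHN

Assume 100 g: 44.44 g C, 3.729 g H, 51.831 g N.
n(C) = 44.44/12.01 = 3.7, n(H) = 3.729/1.008 = 3.699, n(N) = 51.831/14.01 = 3.7
Smallest is H at 3.699 mol; normalising gives C 1.000, H 1.000, N 1.000
Ratio ≈ 1:1:1, so the empirical formula is CHN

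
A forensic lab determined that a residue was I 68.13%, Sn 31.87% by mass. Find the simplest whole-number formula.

Assume 100 g: 68.13 g I, 31.87 g Sn.
I: 68.13 g ÷ 126.90 g/mol = 0.5369 mol
Sn: 31.87 g ÷ 118.71 g/mol = 0.2685 mol
Smallest is Sn at 0.2685 mol; normalising gives I 2.000, Sn 1.000
→ I2Sn

I2Sn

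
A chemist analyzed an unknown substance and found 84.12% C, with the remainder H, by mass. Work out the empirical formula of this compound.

Assume 100 g: 84.12 g C, 15.88 g H.
C: 84.12 g ÷ 12.01 g/mol = 7.004 mol
H: 15.88 g ÷ 1.008 g/mol = 15.75 mol
Smallest is C at 7.004 mol; normalising gives C 1.000, H 2.249
×4: C 4.00, H 9.00 → C4H9

C4H9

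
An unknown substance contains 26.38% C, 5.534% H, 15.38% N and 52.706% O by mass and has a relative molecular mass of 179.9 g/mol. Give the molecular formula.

C4H10N2O6

Assume 100 g: 26.38 g C, 5.534 g H, 15.38 g N, 52.706 g O.
C: 26.38 g ÷ 12.01 g/mol = 2.197 mol
H: 5.534 g ÷ 1.008 g/mol = 5.49 mol
N: 15.38 g ÷ 14.01 g/mol = 1.098 mol
O: 52.706 g ÷ 16.00 g/mol = 3.294 mol
Divide by the smallest (1.098 mol N): C 2.001, H 5.001, N 1.000, O 3.001
≈ 2:5:1:3 → C2H5NO3
Empirical-formula mass = 91.07 g/mol
n = 179.9 / 91.07 = 1.98 ≈ 2
Molecular formula = (C2H5NO3)×2 = C4H10N2O6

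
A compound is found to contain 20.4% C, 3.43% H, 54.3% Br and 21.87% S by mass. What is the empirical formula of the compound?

Assume 100 g: 20.4 g C, 3.43 g H, 54.3 g Br, 21.87 g S.
Moles — C: 20.4 / 12.01 = 1.699 mol; H: 3.43 / 1.008 = 3.403 mol; Br: 54.3 / 79.90 = 0.6796 mol; S: 21.87 / 32.07 = 0.6819 mol
Ratios (÷ 0.6796): C 2.499, H 5.007, Br 1.000, S 1.003
×2: C 5.00, H 10.01, Br 2.00, S 2.01 → C5H10Br2S2

C5H10Br2S2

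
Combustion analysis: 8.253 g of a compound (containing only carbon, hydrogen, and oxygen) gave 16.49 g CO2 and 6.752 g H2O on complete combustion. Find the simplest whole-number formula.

mol C = 16.49 / 44.01 = 0.3747; mass C = 0.3747 × 12.01 = 4.500 g
mol H = 2 × (6.752 / 18.02) = 0.7494; mass H = 0.7494 × 1.008 = 0.7554 g
mass O = 8.253 − (5.255) = 2.998 g → mol O = 0.1874
Ratios (÷ 0.1874): C 2.000, H 4.000, O 1.000
→ C2H4O

C2H4O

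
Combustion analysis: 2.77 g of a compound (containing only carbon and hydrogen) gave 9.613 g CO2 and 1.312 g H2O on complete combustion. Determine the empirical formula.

mol C = 9.613 / 44.01 = 0.2184; mass C = 0.2184 × 12.01 = 2.623 g
mol H = 2 × (1.312 / 18.02) = 0.1456; mass H = 0.1456 × 1.008 = 0.1468 g
Smallest is H at 0.1456 mol; normalising gives C 1.500, H 1.000
×2: C 3.00, H 2.00 → C3H2

C3H2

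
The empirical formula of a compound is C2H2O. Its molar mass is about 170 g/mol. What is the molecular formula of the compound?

C8H8O4

Empirical-formula mass = 42.04 g/mol
n = 170 / 42.04 = 4.04 ≈ 4
Molecular formula = (C2H2O)4 = C8H8O4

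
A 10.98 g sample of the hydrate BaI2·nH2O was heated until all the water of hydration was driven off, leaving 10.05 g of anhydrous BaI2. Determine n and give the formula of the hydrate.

Mass of water lost = 10.98 − 10.05 = 0.93 g → 0.93 / 18.02 = 0.05161 mol H2O
Molar mass of BaI2 = 391.13 g/mol → mol BaI2 = 10.05 / 391.13 = 0.02569
n = 0.05161 / 0.02569 = 2.01 ≈ 2 → BaI2·2H2O

BaI2·2H2O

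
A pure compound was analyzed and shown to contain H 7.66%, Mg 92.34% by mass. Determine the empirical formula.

Assume 100 g: 7.66 g H, 92.34 g Mg.
H: 7.66 g ÷ 1.008 g/mol = 7.599 mol
Mg: 92.34 g ÷ 24.31 g/mol = 3.798 mol
Smallest is Mg at 3.798 mol; normalising gives H 2.001, Mg 1.000
→ H2Mg

H2Mg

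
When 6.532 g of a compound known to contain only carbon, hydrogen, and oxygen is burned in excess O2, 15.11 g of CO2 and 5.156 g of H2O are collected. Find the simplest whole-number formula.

C3H5O

mol C = 15.11 / 44.01 = 0.3433; mass C = 0.3433 × 12.01 = 4.123 g
mol H = 2 × (5.156 / 18.02) = 0.5723; mass H = 0.5723 × 1.008 = 0.5768 g
mass O = 6.532 − (4.700) = 1.832 g → mol O = 0.1145
Smallest is O at 0.1145 mol; normalising gives C 2.999, H 4.998, O 1.000
Ratio ≈ 3:5:1, so the empirical formula is C3H5O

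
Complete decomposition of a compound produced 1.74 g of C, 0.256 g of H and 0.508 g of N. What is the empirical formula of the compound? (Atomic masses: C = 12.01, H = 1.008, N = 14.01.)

n(C) = 1.74/12.01 = 0.1449, n(H) = 0.256/1.008 = 0.254, n(N) = 0.508/14.01 = 0.03626
Smallest is N at 0.03626 mol; normalising gives C 3.996, H 7.004, N 1.000
≈ 4:7:1 → C4H7N

C4H7N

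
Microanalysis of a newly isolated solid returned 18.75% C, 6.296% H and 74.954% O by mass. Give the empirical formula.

CH4O3

Assume 100 g: 18.75 g C, 6.296 g H, 74.954 g O.
n(C) = 18.75/12.01 = 1.561, n(H) = 6.296/1.008 = 6.246, n(O) = 74.954/16.00 = 4.685
Divide by the smallest (1.561 mol C): C 1.000, H 4.001, O 3.001
Ratio ≈ 1:4:3, so the empirical formula is CH4O3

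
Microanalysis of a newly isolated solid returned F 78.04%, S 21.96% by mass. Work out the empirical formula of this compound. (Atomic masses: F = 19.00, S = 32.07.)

Assume 100 g: 78.04 g F, 21.96 g S.
Moles — F: 78.04 / 19.00 = 4.107 mol; S: 21.96 / 32.07 = 0.6848 mol
Ratios (÷ 0.6848): F 5.998, S 1.000
≈ 6:1 → F6S

F6S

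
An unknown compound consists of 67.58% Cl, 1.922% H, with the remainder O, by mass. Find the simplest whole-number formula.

ClHO

Assume 100 g: 67.58 g Cl, 1.922 g H, 30.498 g O.
n(Cl) = 67.58/35.45 = 1.906, n(H) = 1.922/1.008 = 1.907, n(O) = 30.498/16.00 = 1.906
Ratios (÷ 1.906): Cl 1.000, H 1.000, O 1.000
Ratio ≈ 1:1:1, so the empirical formula is ClHO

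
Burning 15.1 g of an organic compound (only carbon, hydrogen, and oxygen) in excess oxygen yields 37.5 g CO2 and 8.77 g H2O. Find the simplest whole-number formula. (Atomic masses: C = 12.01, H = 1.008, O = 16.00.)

mol C = 37.5 / 44.01 = 0.8521; mass C = 0.8521 × 12.01 = 10.23 g
mol H = 2 × (8.77 / 18.02) = 0.9734; mass H = 0.9734 × 1.008 = 0.9811 g
mass O = 15.1 − (11.21) = 3.885 g → mol O = 0.2428
Ratios (÷ 0.2428): C 3.509, H 4.008, O 1.000
×2: C 7.02, H 8.02, O 2.00 → C7H8O2

C7H8O2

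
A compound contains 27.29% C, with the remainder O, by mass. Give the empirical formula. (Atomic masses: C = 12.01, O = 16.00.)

CO2

Assume 100 g: 27.29 g C, 72.71 g O.
n(C) = 27.29/12.01 = 2.272, n(O) = 72.71/16.00 = 4.544
Smallest is C at 2.272 mol; normalising gives C 1.000, O 2.000
Ratio ≈ 1:2, so the empirical formula is CO2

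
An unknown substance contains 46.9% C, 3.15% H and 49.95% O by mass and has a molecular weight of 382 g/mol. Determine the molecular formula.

Assume 100 g: 46.9 g C, 3.15 g H, 49.95 g O.
n(C) = 46.9/12.01 = 3.905, n(H) = 3.15/1.008 = 3.125, n(O) = 49.95/16.00 = 3.122
Smallest is O at 3.122 mol; normalising gives C 1.251, H 1.001, O 1.000
×4: C 5.00, H 4.00, O 4.00 → C5H4O4
Empirical-formula mass = 128.08 g/mol
n = 382 / 128.08 = 2.98 ≈ 3
Molecular formula = (C5H4O4)×3 = C15H12O12

C15H12O12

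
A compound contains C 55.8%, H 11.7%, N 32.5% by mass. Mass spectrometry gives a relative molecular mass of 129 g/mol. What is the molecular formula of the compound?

C6H15N3

Assume 100 g: 55.8 g C, 11.7 g H, 32.5 g N.
n(C) = 55.8/12.01 = 4.646, n(H) = 11.7/1.008 = 11.61, n(N) = 32.5/14.01 = 2.32
Smallest is N at 2.32 mol; normalising gives C 2.003, H 5.004, N 1.000
Ratio ≈ 2:5:1, so the empirical formula is C2H5N
Empirical-formula mass = 43.07 g/mol
n = 129 / 43.07 = 3.00 ≈ 3
Molecular formula = (C2H5N)×3 = C6H15N3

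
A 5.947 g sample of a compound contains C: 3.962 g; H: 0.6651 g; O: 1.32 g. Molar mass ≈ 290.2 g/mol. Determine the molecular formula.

C16H32O4

C: 3.962 g ÷ 12.01 g/mol = 0.3299 mol
H: 0.6651 g ÷ 1.008 g/mol = 0.6598 mol
O: 1.32 g ÷ 16.00 g/mol = 0.0825 mol
Divide by the smallest (0.0825 mol O): C 3.999, H 7.998, O 1.000
≈ 4:8:1 → C4H8O
Empirical-formula mass = 72.10 g/mol
n = 290.2 / 72.10 = 4.02 ≈ 4
Molecular formula = (C4H8O)×4 = C16H32O4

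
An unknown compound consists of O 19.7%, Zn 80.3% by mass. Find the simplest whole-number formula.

Assume 100 g: 19.7 g O, 80.3 g Zn.
n(O) = 19.7/16.00 = 1.231, n(Zn) = 80.3/65.38 = 1.228
Ratios (÷ 1.228): O 1.002, Zn 1.000
≈ 1:1 → OZn

OZn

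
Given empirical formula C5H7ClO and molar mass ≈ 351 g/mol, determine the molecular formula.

Empirical-formula mass = 118.56 g/mol
n = 351 / 118.56 = 2.96 ≈ 3
Molecular formula = (C5H7ClO)3 = C15H21Cl3O3

C15H21Cl3O3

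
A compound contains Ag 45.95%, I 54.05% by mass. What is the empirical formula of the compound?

AgI

Assume 100 g: 45.95 g Ag, 54.05 g I.
Moles — Ag: 45.95 / 107.87 = 0.426 mol; I: 54.05 / 126.90 = 0.4259 mol
Smallest is I at 0.4259 mol; normalising gives Ag 1.000, I 1.000
Ratio ≈ 1:1, so the empirical formula is AgI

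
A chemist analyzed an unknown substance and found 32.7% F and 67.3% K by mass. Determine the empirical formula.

FK

Assume 100 g: 32.7 g F, 67.3 g K.
F: 32.7 g ÷ 19.00 g/mol = 1.721 mol
K: 67.3 g ÷ 39.10 g/mol = 1.721 mol
Ratios (÷ 1.721): F 1.000, K 1.000
Ratio ≈ 1:1, so the empirical formula is FK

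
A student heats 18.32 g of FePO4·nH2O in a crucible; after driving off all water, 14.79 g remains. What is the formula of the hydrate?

FePO4·2H2O

Mass of water lost = 18.32 − 14.79 = 3.53 g → 3.53 / 18.02 = 0.1959 mol H2O
Molar mass of FePO4 = 150.82 g/mol → mol FePO4 = 14.79 / 150.82 = 0.09806
n = 0.1959 / 0.09806 = 2.00 ≈ 2 → FePO4·2H2O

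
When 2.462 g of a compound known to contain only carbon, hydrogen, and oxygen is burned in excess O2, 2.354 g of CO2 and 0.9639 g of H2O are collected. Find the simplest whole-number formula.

mol C = 2.354 / 44.01 = 0.05349; mass C = 0.05349 × 12.01 = 0.6424 g
mol H = 2 × (0.9639 / 18.02) = 0.1070; mass H = 0.1070 × 1.008 = 0.1078 g
mass O = 2.462 − (0.7502) = 1.712 g → mol O = 0.1070
Ratios (÷ 0.05349): C 1.000, H 2.000, O 2.000
≈ 1:2:2 → CH2O2

CH2O2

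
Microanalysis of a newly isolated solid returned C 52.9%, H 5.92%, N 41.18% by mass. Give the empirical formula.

Assume 100 g: 52.9 g C, 5.92 g H, 41.18 g N.
n(C) = 52.9/12.01 = 4.405, n(H) = 5.92/1.008 = 5.873, n(N) = 41.18/14.01 = 2.939
Ratios (÷ 2.939): C 1.499, H 1.998, N 1.000
Multiply by 2: C 3.00, H 4.00, N 2.00 → C3H4N2

C3H4N2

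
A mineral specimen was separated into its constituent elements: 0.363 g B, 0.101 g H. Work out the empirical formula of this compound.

BH3

B: 0.363 g ÷ 10.81 g/mol = 0.03358 mol
H: 0.101 g ÷ 1.008 g/mol = 0.1002 mol
Smallest is B at 0.03358 mol; normalising gives B 1.000, H 2.984
Ratio ≈ 1:3, so the empirical formula is BH3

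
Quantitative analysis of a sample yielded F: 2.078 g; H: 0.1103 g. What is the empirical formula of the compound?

Moles — F: 2.078 / 19.00 = 0.1094 mol; H: 0.1103 / 1.008 = 0.1094 mol
Smallest is F at 0.1094 mol; normalising gives F 1.000, H 1.001
Ratio ≈ 1:1, so the empirical formula is FH

FH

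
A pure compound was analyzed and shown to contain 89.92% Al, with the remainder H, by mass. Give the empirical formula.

AlH3

Assume 100 g: 89.92 g Al, 10.08 g H.
Moles — Al: 89.92 / 26.98 = 3.333 mol; H: 10.08 / 1.008 = 10 mol
Divide by the smallest (3.333 mol Al): Al 1.000, H 3.000
≈ 1:3 → AlH3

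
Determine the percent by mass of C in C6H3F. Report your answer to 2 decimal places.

76.59%

Molar mass = 6(12.01) + 3(1.008) + 1(19.00) = 94.084 g/mol
Mass of C per mole = 6 × 12.01 = 72.060 g
% C = 72.060 / 94.084 × 100 = 76.59%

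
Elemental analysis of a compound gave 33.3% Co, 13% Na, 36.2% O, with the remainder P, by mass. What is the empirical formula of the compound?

Assume 100 g: 33.3 g Co, 13 g Na, 36.2 g O, 17.5 g P.
n(Co) = 33.3/58.93 = 0.5651, n(Na) = 13/22.99 = 0.5655, n(O) = 36.2/16.00 = 2.263, n(P) = 17.5/30.97 = 0.5651
Ratios (÷ 0.5651): Co 1.000, Na 1.001, O 4.004, P 1.000
Ratio ≈ 1:1:4:1, so the empirical formula is CoNaO4P

CoNaO4P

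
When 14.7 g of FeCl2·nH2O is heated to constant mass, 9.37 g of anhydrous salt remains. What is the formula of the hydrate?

Mass of water lost = 14.7 − 9.37 = 5.33 g → 5.33 / 18.02 = 0.2958 mol H2O
Molar mass of FeCl2 = 126.75 g/mol → mol FeCl2 = 9.37 / 126.75 = 0.07393
n = 0.2958 / 0.07393 = 4.00 ≈ 4 → FeCl2·4H2O

FeCl2·4H2O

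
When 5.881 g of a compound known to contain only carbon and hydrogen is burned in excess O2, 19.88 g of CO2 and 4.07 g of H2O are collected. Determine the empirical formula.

CH

mol C = 19.88 / 44.01 = 0.4517; mass C = 0.4517 × 12.01 = 5.425 g
mol H = 2 × (4.07 / 18.02) = 0.4517; mass H = 0.4517 × 1.008 = 0.4553 g
Divide by the smallest (0.4517 mol C): C 1.000, H 1.000
Ratio ≈ 1:1, so the empirical formula is CH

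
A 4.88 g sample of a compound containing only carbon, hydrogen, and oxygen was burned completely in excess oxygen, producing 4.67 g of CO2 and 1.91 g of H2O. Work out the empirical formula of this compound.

CH2O2

mol C = 4.67 / 44.01 = 0.1061; mass C = 0.1061 × 12.01 = 1.274 g
mol H = 2 × (1.91 / 18.02) = 0.2120; mass H = 0.2120 × 1.008 = 0.2137 g
mass O = 4.88 − (1.488) = 3.392 g → mol O = 0.2120
Smallest is C at 0.1061 mol; normalising gives C 1.000, H 1.998, O 1.998
→ CH2O2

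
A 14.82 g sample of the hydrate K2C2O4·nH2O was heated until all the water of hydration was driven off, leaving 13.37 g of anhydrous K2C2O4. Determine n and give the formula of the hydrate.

K2C2O4·H2O

Mass of water lost = 14.82 − 13.37 = 1.45 g → 1.45 / 18.02 = 0.08047 mol H2O
Molar mass of K2C2O4 = 166.22 g/mol → mol K2C2O4 = 13.37 / 166.22 = 0.08044
n = 0.08047 / 0.08044 = 1.00 ≈ 1 → K2C2O4·H2O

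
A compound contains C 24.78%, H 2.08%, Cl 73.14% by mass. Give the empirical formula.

Assume 100 g: 24.78 g C, 2.08 g H, 73.14 g Cl.
C: 24.78 g ÷ 12.01 g/mol = 2.063 mol
H: 2.08 g ÷ 1.008 g/mol = 2.063 mol
Cl: 73.14 g ÷ 35.45 g/mol = 2.063 mol
Divide by the smallest (2.063 mol Cl): C 1.000, H 1.000, Cl 1.000
Ratio ≈ 1:1:1, so the empirical formula is CHCl

CHCl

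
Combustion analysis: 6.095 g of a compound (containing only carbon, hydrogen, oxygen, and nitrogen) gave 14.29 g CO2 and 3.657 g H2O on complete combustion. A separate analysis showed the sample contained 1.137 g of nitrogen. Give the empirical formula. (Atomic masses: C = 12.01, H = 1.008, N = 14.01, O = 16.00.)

C8H10N2O

mol C = 14.29 / 44.01 = 0.3247; mass C = 0.3247 × 12.01 = 3.900 g
mol H = 2 × (3.657 / 18.02) = 0.4059; mass H = 0.4059 × 1.008 = 0.4091 g
mol N = 1.137 / 14.01 = 0.08116
mass O = 6.095 − (5.446) = 0.6492 g → mol O = 0.04058
Smallest is O at 0.04058 mol; normalising gives C 8.002, H 10.003, N 2.000, O 1.000
→ C8H10N2O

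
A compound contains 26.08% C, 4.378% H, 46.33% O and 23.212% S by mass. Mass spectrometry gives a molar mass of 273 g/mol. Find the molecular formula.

Assume 100 g: 26.08 g C, 4.378 g H, 46.33 g O, 23.212 g S.
Moles — C: 26.08 / 12.01 = 2.172 mol; H: 4.378 / 1.008 = 4.343 mol; O: 46.33 / 16.00 = 2.896 mol; S: 23.212 / 32.07 = 0.7238 mol
Ratios (÷ 0.7238): C 3.000, H 6.001, O 4.001, S 1.000
→ C3H6O4S
Empirical-formula mass = 138.15 g/mol
n = 273 / 138.15 = 1.98 ≈ 2
Molecular formula = (C3H6O4S)×2 = C6H12O8S2

C6H12O8S2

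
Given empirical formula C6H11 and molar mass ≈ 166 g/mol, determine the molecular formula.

Empirical-formula mass = 83.15 g/mol
n = 166 / 83.15 = 2.00 ≈ 2
Molecular formula = (C6H11)2 = C12H22

C12H22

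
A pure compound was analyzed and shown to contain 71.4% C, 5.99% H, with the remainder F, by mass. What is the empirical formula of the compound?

Assume 100 g: 71.4 g C, 5.99 g H, 22.61 g F.
n(C) = 71.4/12.01 = 5.945, n(H) = 5.99/1.008 = 5.942, n(F) = 22.61/19.00 = 1.19
Divide by the smallest (1.19 mol F): C 4.996, H 4.994, F 1.000
Ratio ≈ 5:5:1, so the empirical formula is C5H5F

C5H5F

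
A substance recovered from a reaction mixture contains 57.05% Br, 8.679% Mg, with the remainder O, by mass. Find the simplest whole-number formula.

Assume 100 g: 57.05 g Br, 8.679 g Mg, 34.271 g O.
Br: 57.05 g ÷ 79.90 g/mol = 0.714 mol
Mg: 8.679 g ÷ 24.31 g/mol = 0.357 mol
O: 34.271 g ÷ 16.00 g/mol = 2.142 mol
Divide by the smallest (0.357 mol Mg): Br 2.000, Mg 1.000, O 6.000
≈ 2:1:6 → Br2MgO6

Br2MgO6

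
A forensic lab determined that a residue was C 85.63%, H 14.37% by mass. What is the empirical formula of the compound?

Assume 100 g: 85.63 g C, 14.37 g H.
Moles — C: 85.63 / 12.01 = 7.13 mol; H: 14.37 / 1.008 = 14.26 mol
Smallest is C at 7.13 mol; normalising gives C 1.000, H 1.999
Ratio ≈ 1:2, so the empirical formula is CH2

CH2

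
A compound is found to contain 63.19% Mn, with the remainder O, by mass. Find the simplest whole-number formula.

Assume 100 g: 63.19 g Mn, 36.81 g O.
Moles — Mn: 63.19 / 54.94 = 1.15 mol; O: 36.81 / 16.00 = 2.301 mol
Ratios (÷ 1.15): Mn 1.000, O 2.000
≈ 1:2 → MnO2

MnO2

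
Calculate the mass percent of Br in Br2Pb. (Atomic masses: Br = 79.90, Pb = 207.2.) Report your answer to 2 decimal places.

43.54%

Molar mass = 2(79.90) + 1(207.2) = 367.000 g/mol
Mass of Br per mole = 2 × 79.90 = 159.800 g
% Br = 159.800 / 367.000 × 100 = 43.54%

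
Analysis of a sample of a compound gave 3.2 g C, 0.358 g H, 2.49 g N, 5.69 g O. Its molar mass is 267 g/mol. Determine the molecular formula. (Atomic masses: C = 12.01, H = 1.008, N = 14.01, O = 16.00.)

C6H8N4O8

C: 3.2 g ÷ 12.01 g/mol = 0.2664 mol
H: 0.358 g ÷ 1.008 g/mol = 0.3552 mol
N: 2.49 g ÷ 14.01 g/mol = 0.1777 mol
O: 5.69 g ÷ 16.00 g/mol = 0.3556 mol
Ratios (÷ 0.1777): C 1.499, H 1.998, N 1.000, O 2.001
Scaling by 2: C 3.00, H 4.00, N 2.00, O 4.00 → C3H4N2O4
Empirical-formula mass = 132.08 g/mol
n = 267 / 132.08 = 2.02 ≈ 2
Molecular formula = (C3H4N2O4)×2 = C6H8N4O8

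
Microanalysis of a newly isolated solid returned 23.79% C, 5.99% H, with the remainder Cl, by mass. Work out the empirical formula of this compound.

CH3Cl

Assume 100 g: 23.79 g C, 5.99 g H, 70.22 g Cl.
Moles — C: 23.79 / 12.01 = 1.981 mol; H: 5.99 / 1.008 = 5.942 mol; Cl: 70.22 / 35.45 = 1.981 mol
Ratios (÷ 1.981): C 1.000, H 3.000, Cl 1.000
→ CH3Cl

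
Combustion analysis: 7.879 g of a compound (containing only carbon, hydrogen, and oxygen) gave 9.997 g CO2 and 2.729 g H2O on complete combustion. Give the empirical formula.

C3H4O4

mol C = 9.997 / 44.01 = 0.2272; mass C = 0.2272 × 12.01 = 2.728 g
mol H = 2 × (2.729 / 18.02) = 0.3029; mass H = 0.3029 × 1.008 = 0.3053 g
mass O = 7.879 − (3.033) = 4.846 g → mol O = 0.3028
Ratios (÷ 0.2272): C 1.000, H 1.333, O 1.333
Scaling by 3: C 3.00, H 4.00, O 4.00 → C3H4O4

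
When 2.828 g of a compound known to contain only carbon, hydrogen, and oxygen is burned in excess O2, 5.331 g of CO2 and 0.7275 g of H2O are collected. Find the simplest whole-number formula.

C3H2O2

mol C = 5.331 / 44.01 = 0.1211; mass C = 0.1211 × 12.01 = 1.455 g
mol H = 2 × (0.7275 / 18.02) = 0.08074; mass H = 0.08074 × 1.008 = 0.08139 g
mass O = 2.828 − (1.536) = 1.292 g → mol O = 0.08074
Divide by the smallest (0.08074 mol O): C 1.500, H 1.000, O 1.000
Scaling by 2: C 3.00, H 2.00, O 2.00 → C3H2O2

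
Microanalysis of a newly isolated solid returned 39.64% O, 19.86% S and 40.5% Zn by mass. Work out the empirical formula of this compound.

Assume 100 g: 39.64 g O, 19.86 g S, 40.5 g Zn.
Moles — O: 39.64 / 16.00 = 2.478 mol; S: 19.86 / 32.07 = 0.6193 mol; Zn: 40.5 / 65.38 = 0.6195 mol
Smallest is S at 0.6193 mol; normalising gives O 4.001, S 1.000, Zn 1.000
≈ 4:1:1 → O4SZn

O4SZn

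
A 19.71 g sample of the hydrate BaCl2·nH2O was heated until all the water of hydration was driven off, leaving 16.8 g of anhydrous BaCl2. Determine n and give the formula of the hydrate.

Mass of water lost = 19.71 − 16.8 = 2.91 g → 2.91 / 18.02 = 0.1615 mol H2O
Molar mass of BaCl2 = 208.23 g/mol → mol BaCl2 = 16.8 / 208.23 = 0.08068
n = 0.1615 / 0.08068 = 2.00 ≈ 2 → BaCl2·2H2O

BaCl2·2H2O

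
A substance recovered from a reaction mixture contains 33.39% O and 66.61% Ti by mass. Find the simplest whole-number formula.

Assume 100 g: 33.39 g O, 66.61 g Ti.
O: 33.39 g ÷ 16.00 g/mol = 2.087 mol
Ti: 66.61 g ÷ 47.87 g/mol = 1.391 mol
Smallest is Ti at 1.391 mol; normalising gives O 1.500, Ti 1.000
×2: O 3.00, Ti 2.00 → O3Ti2

O3Ti2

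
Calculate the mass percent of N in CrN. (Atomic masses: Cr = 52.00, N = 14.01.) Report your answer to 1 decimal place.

21.2%

Molar mass = 1(52.00) + 1(14.01) = 66.010 g/mol
Mass of N per mole = 1 × 14.01 = 14.010 g
% N = 14.010 / 66.010 × 100 = 21.2%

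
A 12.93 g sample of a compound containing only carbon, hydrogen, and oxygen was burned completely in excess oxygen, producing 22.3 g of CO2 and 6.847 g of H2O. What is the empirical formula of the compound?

mol C = 22.3 / 44.01 = 0.5067; mass C = 0.5067 × 12.01 = 6.086 g
mol H = 2 × (6.847 / 18.02) = 0.7599; mass H = 0.7599 × 1.008 = 0.7660 g
mass O = 12.93 − (6.852) = 6.078 g → mol O = 0.3799
Divide by the smallest (0.3799 mol O): C 1.334, H 2.000, O 1.000
Scaling by 3: C 4.00, H 6.00, O 3.00 → C4H6O3

C4H6O3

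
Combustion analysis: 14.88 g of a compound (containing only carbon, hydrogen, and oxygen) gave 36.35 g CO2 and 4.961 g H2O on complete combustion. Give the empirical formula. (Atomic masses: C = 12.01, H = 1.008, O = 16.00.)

C3H2O

mol C = 36.35 / 44.01 = 0.8259; mass C = 0.8259 × 12.01 = 9.920 g
mol H = 2 × (4.961 / 18.02) = 0.5506; mass H = 0.5506 × 1.008 = 0.5550 g
mass O = 14.88 − (10.47) = 4.405 g → mol O = 0.2753
Divide by the smallest (0.2753 mol O): C 3.000, H 2.000, O 1.000
Ratio ≈ 3:2:1, so the empirical formula is C3H2O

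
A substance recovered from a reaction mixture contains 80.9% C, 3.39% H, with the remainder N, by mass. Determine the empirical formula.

Assume 100 g: 80.9 g C, 3.39 g H, 15.71 g N.
n(C) = 80.9/12.01 = 6.736, n(H) = 3.39/1.008 = 3.363, n(N) = 15.71/14.01 = 1.121
Divide by the smallest (1.121 mol N): C 6.007, H 2.999, N 1.000
Ratio ≈ 6:3:1, so the empirical formula is C6H3N

C6H3N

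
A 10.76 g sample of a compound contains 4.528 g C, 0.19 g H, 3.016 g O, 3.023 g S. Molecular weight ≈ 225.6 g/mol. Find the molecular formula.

Moles — C: 4.528 / 12.01 = 0.377 mol; H: 0.19 / 1.008 = 0.1885 mol; O: 3.016 / 16.00 = 0.1885 mol; S: 3.023 / 32.07 = 0.09426 mol
Ratios (÷ 0.09426): C 4.000, H 2.000, O 2.000, S 1.000
Ratio ≈ 4:2:2:1, so the empirical formula is C4H2O2S
Empirical-formula mass = 114.13 g/mol
n = 225.6 / 114.13 = 1.98 ≈ 2
Molecular formula = (C4H2O2S)×2 = C8H4O4S2

C8H4O4S2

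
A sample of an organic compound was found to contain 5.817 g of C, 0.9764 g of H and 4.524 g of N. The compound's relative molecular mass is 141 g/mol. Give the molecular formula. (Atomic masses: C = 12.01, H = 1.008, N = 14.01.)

C6H12N4

Moles — C: 5.817 / 12.01 = 0.4843 mol; H: 0.9764 / 1.008 = 0.9687 mol; N: 4.524 / 14.01 = 0.3229 mol
Divide by the smallest (0.3229 mol N): C 1.500, H 3.000, N 1.000
×2: C 3.00, H 6.00, N 2.00 → C3H6N2
Empirical-formula mass = 70.10 g/mol
n = 141 / 70.10 = 2.01 ≈ 2
Molecular formula = (C3H6N2)×2 = C6H12N4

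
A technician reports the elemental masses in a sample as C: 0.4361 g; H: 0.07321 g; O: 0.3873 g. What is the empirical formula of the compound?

C3H6O2

n(C) = 0.4361/12.01 = 0.03631, n(H) = 0.07321/1.008 = 0.07263, n(O) = 0.3873/16.00 = 0.02421
Ratios (÷ 0.02421): C 1.500, H 3.000, O 1.000
×2: C 3.00, H 6.00, O 2.00 → C3H6O2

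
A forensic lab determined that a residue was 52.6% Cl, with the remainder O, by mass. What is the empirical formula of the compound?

Assume 100 g: 52.6 g Cl, 47.4 g O.
n(Cl) = 52.6/35.45 = 1.484, n(O) = 47.4/16.00 = 2.962
Ratios (÷ 1.484): Cl 1.000, O 1.997
→ ClO2

ClO2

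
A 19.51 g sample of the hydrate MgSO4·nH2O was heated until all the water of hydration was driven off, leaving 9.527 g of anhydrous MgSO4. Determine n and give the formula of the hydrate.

Mass of water lost = 19.51 − 9.527 = 9.983 g → 9.983 / 18.02 = 0.554 mol H2O
Molar mass of MgSO4 = 120.38 g/mol → mol MgSO4 = 9.527 / 120.38 = 0.07914
n = 0.554 / 0.07914 = 7.00 ≈ 7 → MgSO4·7H2O

MgSO4·7H2O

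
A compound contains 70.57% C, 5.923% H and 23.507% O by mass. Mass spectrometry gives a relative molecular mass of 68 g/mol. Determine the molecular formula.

Assume 100 g: 70.57 g C, 5.923 g H, 23.507 g O.
C: 70.57 g ÷ 12.01 g/mol = 5.876 mol
H: 5.923 g ÷ 1.008 g/mol = 5.876 mol
O: 23.507 g ÷ 16.00 g/mol = 1.469 mol
Ratios (÷ 1.469): C 3.999, H 3.999, O 1.000
Ratio ≈ 4:4:1, so the empirical formula is C4H4O
Empirical-formula mass = 68.07 g/mol
n = 68 / 68.07 = 1.00 ≈ 1
Molecular formula = empirical formula = C4H4O

C4H4O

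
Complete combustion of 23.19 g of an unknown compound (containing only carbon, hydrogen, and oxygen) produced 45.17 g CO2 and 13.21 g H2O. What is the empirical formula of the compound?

mol C = 45.17 / 44.01 = 1.026; mass C = 1.026 × 12.01 = 12.33 g
mol H = 2 × (13.21 / 18.02) = 1.466; mass H = 1.466 × 1.008 = 1.478 g
mass O = 23.19 − (13.80) = 9.386 g → mol O = 0.5866
Smallest is O at 0.5866 mol; normalising gives C 1.750, H 2.499, O 1.000
Multiply by 4: C 7.00, H 10.00, O 4.00 → C7H10O4

C7H10O4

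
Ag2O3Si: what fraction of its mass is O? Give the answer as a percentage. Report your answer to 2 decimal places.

Molar mass = 2(107.87) + 3(16.00) + 1(28.09) = 291.830 g/mol
Mass of O per mole = 3 × 16.00 = 48.000 g
% O = 48.000 / 291.830 × 100 = 16.45%

16.45%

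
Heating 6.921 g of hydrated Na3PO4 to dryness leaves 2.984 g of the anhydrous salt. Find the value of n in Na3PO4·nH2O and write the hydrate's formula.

Na3PO4·12H2O

Mass of water lost = 6.921 − 2.984 = 3.937 g → 3.937 / 18.02 = 0.2185 mol H2O
Molar mass of Na3PO4 = 163.94 g/mol → mol Na3PO4 = 2.984 / 163.94 = 0.0182
n = 0.2185 / 0.0182 = 12.00 ≈ 12 → Na3PO4·12H2O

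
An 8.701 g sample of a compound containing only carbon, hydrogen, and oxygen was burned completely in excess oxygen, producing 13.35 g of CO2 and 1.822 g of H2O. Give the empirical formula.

C3H2O3

mol C = 13.35 / 44.01 = 0.3033; mass C = 0.3033 × 12.01 = 3.643 g
mol H = 2 × (1.822 / 18.02) = 0.2022; mass H = 0.2022 × 1.008 = 0.2038 g
mass O = 8.701 − (3.847) = 4.854 g → mol O = 0.3034
Smallest is H at 0.2022 mol; normalising gives C 1.500, H 1.000, O 1.500
Multiply by 2: C 3.00, H 2.00, O 3.00 → C3H2O3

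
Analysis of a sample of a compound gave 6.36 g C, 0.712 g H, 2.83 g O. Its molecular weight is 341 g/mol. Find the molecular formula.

Moles — C: 6.36 / 12.01 = 0.5296 mol; H: 0.712 / 1.008 = 0.7063 mol; O: 2.83 / 16.00 = 0.1769 mol
Ratios (÷ 0.1769): C 2.994, H 3.993, O 1.000
Ratio ≈ 3:4:1, so the empirical formula is C3H4O
Empirical-formula mass = 56.06 g/mol
n = 341 / 56.06 = 6.08 ≈ 6
Molecular formula = (C3H4O)×6 = C18H24O6

C18H24O6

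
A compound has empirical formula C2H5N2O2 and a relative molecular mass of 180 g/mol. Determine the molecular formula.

C4H10N4O4

Empirical-formula mass = 89.08 g/mol
n = 180 / 89.08 = 2.02 ≈ 2
Molecular formula = (C2H5N2O2)2 = C4H10N4O4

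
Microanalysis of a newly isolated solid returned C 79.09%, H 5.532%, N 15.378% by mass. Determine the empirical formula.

Assume 100 g: 79.09 g C, 5.532 g H, 15.378 g N.
C: 79.09 g ÷ 12.01 g/mol = 6.585 mol
H: 5.532 g ÷ 1.008 g/mol = 5.488 mol
N: 15.378 g ÷ 14.01 g/mol = 1.098 mol
Smallest is N at 1.098 mol; normalising gives C 6.000, H 5.000, N 1.000
≈ 6:5:1 → C6H5N

C6H5N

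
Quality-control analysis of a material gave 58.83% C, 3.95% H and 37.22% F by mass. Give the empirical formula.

Assume 100 g: 58.83 g C, 3.95 g H, 37.22 g F.
Moles — C: 58.83 / 12.01 = 4.898 mol; H: 3.95 / 1.008 = 3.919 mol; F: 37.22 / 19.00 = 1.959 mol
Smallest is F at 1.959 mol; normalising gives C 2.501, H 2.000, F 1.000
×2: C 5.00, H 4.00, F 2.00 → C5H4F2

C5H4F2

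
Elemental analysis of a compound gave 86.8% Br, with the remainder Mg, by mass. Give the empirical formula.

Br2Mg

Assume 100 g: 86.8 g Br, 13.2 g Mg.
n(Br) = 86.8/79.90 = 1.086, n(Mg) = 13.2/24.31 = 0.543
Ratios (÷ 0.543): Br 2.001, Mg 1.000
Ratio ≈ 2:1, so the empirical formula is Br2Mg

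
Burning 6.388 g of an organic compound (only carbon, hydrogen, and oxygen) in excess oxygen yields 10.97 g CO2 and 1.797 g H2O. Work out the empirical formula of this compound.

mol C = 10.97 / 44.01 = 0.2493; mass C = 0.2493 × 12.01 = 2.994 g
mol H = 2 × (1.797 / 18.02) = 0.1994; mass H = 0.1994 × 1.008 = 0.2010 g
mass O = 6.388 − (3.195) = 3.193 g → mol O = 0.1996
Ratios (÷ 0.1994): C 1.250, H 1.000, O 1.001
×4: C 5.00, H 4.00, O 4.00 → C5H4O4

C5H4O4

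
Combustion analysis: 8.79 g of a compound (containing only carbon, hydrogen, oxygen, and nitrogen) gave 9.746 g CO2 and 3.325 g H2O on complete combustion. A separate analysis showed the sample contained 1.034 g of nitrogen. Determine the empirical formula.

C3H5NO4

mol C = 9.746 / 44.01 = 0.2214; mass C = 0.2214 × 12.01 = 2.660 g
mol H = 2 × (3.325 / 18.02) = 0.3690; mass H = 0.3690 × 1.008 = 0.3720 g
mol N = 1.034 / 14.01 = 0.07380
mass O = 8.79 − (4.066) = 4.724 g → mol O = 0.2953
Smallest is N at 0.0738 mol; normalising gives C 3.000, H 5.000, N 1.000, O 4.001
→ C3H5NO4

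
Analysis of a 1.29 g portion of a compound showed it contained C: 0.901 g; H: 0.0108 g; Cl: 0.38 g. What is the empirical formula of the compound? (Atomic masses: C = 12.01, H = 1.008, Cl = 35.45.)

C: 0.901 g ÷ 12.01 g/mol = 0.07502 mol
H: 0.0108 g ÷ 1.008 g/mol = 0.01071 mol
Cl: 0.38 g ÷ 35.45 g/mol = 0.01072 mol
Ratios (÷ 0.01071): C 7.002, H 1.000, Cl 1.000
≈ 7:1:1 → C7HCl

C7HCl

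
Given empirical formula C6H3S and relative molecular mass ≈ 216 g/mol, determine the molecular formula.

C12H6S2

Empirical-formula mass = 107.15 g/mol
n = 216 / 107.15 = 2.02 ≈ 2
Molecular formula = (C6H3S)2 = C12H6S2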